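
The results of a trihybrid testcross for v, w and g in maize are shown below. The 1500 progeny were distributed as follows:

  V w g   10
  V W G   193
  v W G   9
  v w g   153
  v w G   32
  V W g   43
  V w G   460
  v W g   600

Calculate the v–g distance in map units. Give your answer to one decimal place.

The two most frequent reciprocal classes, V w G and v W g, are the parental types, so the F1 was V w G / v W g.
The two rarest classes, V w g and v W G, are the double crossovers. Comparing them with the parentals, only the g allele has switched, so g is the middle locus and the order is w – g – v.
Crossovers in the g–v interval produce the single-crossover classes v w G and V W g (32 + 43 = 75) plus the double crossovers (19).
RF(g–v) = (75 + 19) / 1500 = 94/1500 = 0.0627 → 6.3 map units.

6.3 map units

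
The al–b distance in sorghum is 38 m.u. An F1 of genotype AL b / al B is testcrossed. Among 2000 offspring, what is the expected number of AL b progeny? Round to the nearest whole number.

620

A map distance of 38 m.u. corresponds to a recombination frequency of 0.380.
The F1 is AL b / al B, so AL b is a parental gamete class with expected frequency (1 − r)/2 = 0.620/2 = 0.3100.
Expected number = 0.3100 × 2000 = 620.00 ≈ 620.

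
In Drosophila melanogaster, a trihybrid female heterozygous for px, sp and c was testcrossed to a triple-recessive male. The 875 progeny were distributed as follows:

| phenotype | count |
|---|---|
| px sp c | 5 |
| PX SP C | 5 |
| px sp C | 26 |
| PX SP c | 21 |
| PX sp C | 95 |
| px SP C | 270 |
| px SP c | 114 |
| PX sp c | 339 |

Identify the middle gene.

px

The two most frequent reciprocal classes, PX sp c and px SP C, are the parental types, so the F1 was PX sp c / px SP C.
The two rarest classes, px sp c and PX SP C, are the double crossovers. Comparing them with the parentals, only the px allele has switched, so px is the middle locus and the order is c – px – sp.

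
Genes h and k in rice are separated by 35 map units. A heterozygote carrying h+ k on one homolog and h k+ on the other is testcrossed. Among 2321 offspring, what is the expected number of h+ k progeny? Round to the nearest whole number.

A map distance of 35 map units corresponds to a recombination frequency of 0.350.
The F1 is h+ k / h k+, so h+ k is a parental gamete class with expected frequency (1 − r)/2 = 0.650/2 = 0.3250.
Expected number = 0.3250 × 2321 = 754.33 ≈ 754.

754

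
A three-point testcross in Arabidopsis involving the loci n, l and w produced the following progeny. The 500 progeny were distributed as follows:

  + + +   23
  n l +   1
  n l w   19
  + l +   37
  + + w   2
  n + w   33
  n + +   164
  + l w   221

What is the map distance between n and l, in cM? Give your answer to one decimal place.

The two most frequent reciprocal classes, n + + and + l w, are the parental types, so the F1 was n + + / + l w.
The two rarest classes, n l + and + + w, are the double crossovers. Comparing them with the parentals, only the l allele has switched, so l is the middle locus and the order is n – l – w.
Crossovers in the n–l interval produce the single-crossover classes + + + and n l w (23 + 19 = 42) plus the double crossovers (3).
RF(n–l) = (42 + 3) / 500 = 45/500 = 0.0900 → 9.0 cM.

9.0 cM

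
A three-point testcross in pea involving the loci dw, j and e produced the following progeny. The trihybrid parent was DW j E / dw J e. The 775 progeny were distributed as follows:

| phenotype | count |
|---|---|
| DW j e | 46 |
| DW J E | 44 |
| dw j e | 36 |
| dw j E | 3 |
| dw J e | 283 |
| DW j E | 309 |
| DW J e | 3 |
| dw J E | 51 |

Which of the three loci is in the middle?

dw

The two rarest classes, dw j E and DW J e, are the double crossovers. Comparing them with the parentals, only the dw allele has switched, so dw is the middle locus and the order is e – dw – j.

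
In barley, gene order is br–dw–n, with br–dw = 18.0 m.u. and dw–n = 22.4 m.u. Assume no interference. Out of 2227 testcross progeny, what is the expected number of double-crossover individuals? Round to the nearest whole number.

Map distances give recombination frequencies of 0.180 and 0.224 for the two intervals.
With no interference, expected double-crossover frequency = 0.180 × 0.224 = 0.04032.
Expected number = 0.04032 × 2227 = 89.79 ≈ 90.

90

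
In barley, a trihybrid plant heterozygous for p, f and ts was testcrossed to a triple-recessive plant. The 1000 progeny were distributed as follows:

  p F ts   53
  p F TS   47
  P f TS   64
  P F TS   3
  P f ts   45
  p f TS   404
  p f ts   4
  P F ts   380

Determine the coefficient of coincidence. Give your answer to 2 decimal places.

0.57

The two most frequent reciprocal classes, p f TS and P F ts, are the parental types, so the F1 was p f TS / P F ts.
The two rarest classes, p f ts and P F TS, are the double crossovers. Comparing them with the parentals, only the ts allele has switched, so ts is the middle locus and the order is p – ts – f.
p–ts: (117 + 7)/1000 = 0.1240; ts–f: (92 + 7)/1000 = 0.0990.
Expected DCO frequency = 0.1240 × 0.0990 ≈ 0.01228; observed = 7/1000 ≈ 0.00700.
Coefficient of coincidence = 0.00700/0.01228 ≈ 0.57.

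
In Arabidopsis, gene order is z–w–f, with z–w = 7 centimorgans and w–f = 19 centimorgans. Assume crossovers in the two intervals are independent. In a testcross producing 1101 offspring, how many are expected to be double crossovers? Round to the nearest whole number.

15

Map distances give recombination frequencies of 0.070 and 0.190 for the two intervals.
With no interference, expected double-crossover frequency = 0.070 × 0.190 = 0.01330.
Expected number = 0.01330 × 1101 = 14.64 ≈ 15.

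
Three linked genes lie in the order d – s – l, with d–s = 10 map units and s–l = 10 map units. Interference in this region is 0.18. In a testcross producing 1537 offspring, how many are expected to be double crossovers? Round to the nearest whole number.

13

Map distances give recombination frequencies of 0.100 and 0.100 for the two intervals.
With interference 0.18 (so coincidence = 0.82), expected double-crossover frequency = 0.100 × 0.100 × 0.82 = 0.00820.
Expected number = 0.00820 × 1537 = 12.60 ≈ 13.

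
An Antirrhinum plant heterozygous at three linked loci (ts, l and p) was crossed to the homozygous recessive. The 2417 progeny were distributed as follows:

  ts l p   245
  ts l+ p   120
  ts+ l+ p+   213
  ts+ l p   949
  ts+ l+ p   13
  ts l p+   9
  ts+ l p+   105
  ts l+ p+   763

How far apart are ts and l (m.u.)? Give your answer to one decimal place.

The two most frequent reciprocal classes, ts+ l p and ts l+ p+, are the parental types, so the F1 was ts+ l p / ts l+ p+.
The two rarest classes, ts+ l+ p and ts l p+, are the double crossovers. Comparing them with the parentals, only the l allele has switched, so l is the middle locus and the order is ts – l – p.
Crossovers in the ts–l interval produce the single-crossover classes ts l p and ts+ l+ p+ (245 + 213 = 458) plus the double crossovers (22).
RF(ts–l) = (458 + 22) / 2417 = 480/2417 = 0.1986 → 19.9 m.u.

19.9 m.u.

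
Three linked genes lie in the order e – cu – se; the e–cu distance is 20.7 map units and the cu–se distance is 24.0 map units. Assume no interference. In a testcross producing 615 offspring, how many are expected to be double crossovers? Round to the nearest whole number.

31

Map distances give recombination frequencies of 0.207 and 0.240 for the two intervals.
With no interference, expected double-crossover frequency = 0.207 × 0.240 = 0.04968.
Expected number = 0.04968 × 615 = 30.55 ≈ 31.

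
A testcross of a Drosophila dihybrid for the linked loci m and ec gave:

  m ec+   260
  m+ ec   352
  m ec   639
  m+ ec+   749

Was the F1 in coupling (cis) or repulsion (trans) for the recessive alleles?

cis

The two most frequent classes are m+ ec+ (749) and m ec (639); these are the parental (non-recombinant) types.
So the F1 carried m+ ec+ on one chromosome and m ec on the other — the recessive alleles are on the same chromosome (cis / coupling).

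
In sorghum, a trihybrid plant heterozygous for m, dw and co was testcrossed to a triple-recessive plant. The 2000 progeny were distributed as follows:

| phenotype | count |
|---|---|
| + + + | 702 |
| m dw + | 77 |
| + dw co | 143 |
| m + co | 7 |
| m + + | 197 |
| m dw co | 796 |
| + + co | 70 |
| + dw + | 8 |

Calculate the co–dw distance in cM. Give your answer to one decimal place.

The two most frequent reciprocal classes, + + + and m dw co, are the parental types, so the F1 was + + + / m dw co.
The two rarest classes, + dw + and m + co, are the double crossovers. Comparing them with the parentals, only the dw allele has switched, so dw is the middle locus and the order is m – dw – co.
Crossovers in the dw–co interval produce the single-crossover classes + + co and m dw + (70 + 77 = 147) plus the double crossovers (15).
RF(dw–co) = (147 + 15) / 2000 = 162/2000 = 0.0810 → 8.1 cM.

8.1 cM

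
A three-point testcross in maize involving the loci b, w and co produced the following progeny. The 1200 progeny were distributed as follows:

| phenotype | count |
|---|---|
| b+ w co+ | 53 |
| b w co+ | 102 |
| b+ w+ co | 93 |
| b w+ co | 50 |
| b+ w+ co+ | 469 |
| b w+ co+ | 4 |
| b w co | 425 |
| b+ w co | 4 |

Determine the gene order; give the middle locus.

The two most frequent reciprocal classes, b+ w+ co+ and b w co, are the parental types, so the F1 was b+ w+ co+ / b w co.
The two rarest classes, b w+ co+ and b+ w co, are the double crossovers. Comparing them with the parentals, only the b allele has switched, so b is the middle locus and the order is co – b – w.

b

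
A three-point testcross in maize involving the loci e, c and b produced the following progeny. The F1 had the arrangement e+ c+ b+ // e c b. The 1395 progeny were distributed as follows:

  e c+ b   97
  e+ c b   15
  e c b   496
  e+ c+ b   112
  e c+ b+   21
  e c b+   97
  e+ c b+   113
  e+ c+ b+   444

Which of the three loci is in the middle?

The two rarest classes, e c+ b+ and e+ c b, are the double crossovers. Comparing them with the parentals, only the e allele has switched, so e is the middle locus and the order is b – e – c.

e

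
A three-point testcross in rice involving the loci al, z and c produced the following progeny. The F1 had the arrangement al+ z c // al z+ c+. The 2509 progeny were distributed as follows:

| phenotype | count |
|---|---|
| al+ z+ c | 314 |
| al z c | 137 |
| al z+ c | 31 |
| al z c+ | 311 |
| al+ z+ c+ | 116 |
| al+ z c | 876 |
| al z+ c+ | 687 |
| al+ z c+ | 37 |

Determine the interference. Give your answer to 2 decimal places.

The two rarest classes, al+ z c+ and al z+ c, are the double crossovers. Comparing them with the parentals, only the c allele has switched, so c is the middle locus and the order is z – c – al.
z–c: (625 + 68)/2509 = 0.2762; c–al: (253 + 68)/2509 = 0.1279.
Expected DCO frequency = 0.2762 × 0.1279 ≈ 0.03533; observed = 68/2509 ≈ 0.02710.
Coefficient of coincidence = 0.02710/0.03533 ≈ 0.77; interference = 1 − 0.77 = 0.23.

0.23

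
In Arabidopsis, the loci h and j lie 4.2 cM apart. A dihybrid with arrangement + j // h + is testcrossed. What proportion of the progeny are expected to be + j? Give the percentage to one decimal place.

47.9%

A map distance of 4.2 cM corresponds to a recombination frequency of 0.042.
The F1 is + j / h +, so + j is a parental gamete class with expected frequency (1 − r)/2 = 0.958/2 = 0.4790.
That is 0.4790 = 47.9% of the progeny.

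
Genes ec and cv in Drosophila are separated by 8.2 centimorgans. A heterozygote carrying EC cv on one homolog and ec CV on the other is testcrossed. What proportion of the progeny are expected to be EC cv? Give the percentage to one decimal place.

A map distance of 8.2 centimorgans corresponds to a recombination frequency of 0.082.
The F1 is EC cv / ec CV, so EC cv is a parental gamete class with expected frequency (1 − r)/2 = 0.918/2 = 0.4590.
That is 0.4590 = 45.9% of the progeny.

45.9%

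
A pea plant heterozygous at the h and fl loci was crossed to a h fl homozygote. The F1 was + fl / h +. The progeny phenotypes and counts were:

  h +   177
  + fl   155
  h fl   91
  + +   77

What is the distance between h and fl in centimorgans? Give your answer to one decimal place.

The recombinant classes are + + and h fl: 77 + 91 = 168.
Recombination frequency = 168/500 = 0.3360 ≈ 33.6%, i.e. 33.6 centimorgans.

33.6 centimorgans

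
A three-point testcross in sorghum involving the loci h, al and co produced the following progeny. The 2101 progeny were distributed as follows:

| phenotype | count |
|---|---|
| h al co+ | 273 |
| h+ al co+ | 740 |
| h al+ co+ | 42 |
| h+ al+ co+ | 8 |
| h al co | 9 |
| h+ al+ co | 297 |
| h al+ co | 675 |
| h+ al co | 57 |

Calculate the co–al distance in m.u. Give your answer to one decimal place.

The two most frequent reciprocal classes, h+ al co+ and h al+ co, are the parental types, so the F1 was h+ al co+ / h al+ co.
The two rarest classes, h+ al+ co+ and h al co, are the double crossovers. Comparing them with the parentals, only the al allele has switched, so al is the middle locus and the order is h – al – co.
Crossovers in the al–co interval produce the single-crossover classes h+ al co and h al+ co+ (57 + 42 = 99) plus the double crossovers (17).
RF(al–co) = (99 + 17) / 2101 = 116/2101 = 0.0552 → 5.5 m.u.

5.5 m.u.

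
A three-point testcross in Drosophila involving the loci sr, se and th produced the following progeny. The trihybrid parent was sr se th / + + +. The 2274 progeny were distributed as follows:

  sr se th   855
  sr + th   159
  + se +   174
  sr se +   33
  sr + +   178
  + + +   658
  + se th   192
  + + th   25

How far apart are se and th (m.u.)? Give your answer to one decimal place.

The two rarest classes, sr se + and + + th, are the double crossovers. Comparing them with the parentals, only the th allele has switched, so th is the middle locus and the order is se – th – sr.
Crossovers in the se–th interval produce the single-crossover classes sr + th and + se + (159 + 174 = 333) plus the double crossovers (58).
RF(se–th) = (333 + 58) / 2274 = 391/2274 = 0.1719 → 17.2 m.u.

17.2 m.u.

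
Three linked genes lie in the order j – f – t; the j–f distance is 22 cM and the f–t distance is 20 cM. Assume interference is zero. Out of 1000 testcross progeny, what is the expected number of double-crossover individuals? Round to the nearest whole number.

44

Map distances give recombination frequencies of 0.220 and 0.200 for the two intervals.
With no interference, expected double-crossover frequency = 0.220 × 0.200 = 0.04400.
Expected number = 0.04400 × 1000 = 44.00 ≈ 44.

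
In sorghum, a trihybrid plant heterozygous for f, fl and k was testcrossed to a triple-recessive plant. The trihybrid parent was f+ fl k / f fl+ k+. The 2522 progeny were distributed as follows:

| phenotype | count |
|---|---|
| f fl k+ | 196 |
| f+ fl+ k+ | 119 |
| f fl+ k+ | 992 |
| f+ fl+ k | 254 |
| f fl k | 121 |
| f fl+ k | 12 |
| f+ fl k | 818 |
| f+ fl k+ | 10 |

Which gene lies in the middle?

The two rarest classes, f+ fl k+ and f fl+ k, are the double crossovers. Comparing them with the parentals, only the k allele has switched, so k is the middle locus and the order is fl – k – f.

k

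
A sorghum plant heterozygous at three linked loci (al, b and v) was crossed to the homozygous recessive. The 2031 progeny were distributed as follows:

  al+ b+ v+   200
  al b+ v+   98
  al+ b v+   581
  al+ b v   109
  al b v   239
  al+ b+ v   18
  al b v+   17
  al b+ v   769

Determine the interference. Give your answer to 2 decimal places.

The two most frequent reciprocal classes, al b+ v and al+ b v+, are the parental types, so the F1 was al b+ v / al+ b v+.
The two rarest classes, al+ b+ v and al b v+, are the double crossovers. Comparing them with the parentals, only the al allele has switched, so al is the middle locus and the order is b – al – v.
b–al: (439 + 35)/2031 = 0.2334; al–v: (207 + 35)/2031 = 0.1192.
Expected DCO frequency = 0.2334 × 0.1192 ≈ 0.02782; observed = 35/2031 ≈ 0.01723.
Coefficient of coincidence = 0.01723/0.02782 ≈ 0.62; interference = 1 − 0.62 = 0.38.

0.38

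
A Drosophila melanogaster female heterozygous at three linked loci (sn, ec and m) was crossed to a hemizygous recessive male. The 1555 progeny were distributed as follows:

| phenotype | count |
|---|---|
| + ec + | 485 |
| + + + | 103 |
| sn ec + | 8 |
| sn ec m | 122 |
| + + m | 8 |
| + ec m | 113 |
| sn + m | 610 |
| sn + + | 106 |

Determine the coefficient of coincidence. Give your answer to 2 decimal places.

0.44

The two most frequent reciprocal classes, sn + m and + ec +, are the parental types, so the F1 was sn + m / + ec +.
The two rarest classes, + + m and sn ec +, are the double crossovers. Comparing them with the parentals, only the sn allele has switched, so sn is the middle locus and the order is m – sn – ec.
m–sn: (219 + 16)/1555 = 0.1511; sn–ec: (225 + 16)/1555 = 0.1550.
Expected DCO frequency = 0.1511 × 0.1550 ≈ 0.02342; observed = 16/1555 ≈ 0.01029.
Coefficient of coincidence = 0.01029/0.02342 ≈ 0.44.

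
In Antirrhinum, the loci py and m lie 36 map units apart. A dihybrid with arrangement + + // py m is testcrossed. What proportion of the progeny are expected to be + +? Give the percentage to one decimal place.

32.0%

A map distance of 36 map units corresponds to a recombination frequency of 0.360.
The F1 is + + / py m, so + + is a parental gamete class with expected frequency (1 − r)/2 = 0.640/2 = 0.3200.
That is 0.3200 = 32.0% of the progeny.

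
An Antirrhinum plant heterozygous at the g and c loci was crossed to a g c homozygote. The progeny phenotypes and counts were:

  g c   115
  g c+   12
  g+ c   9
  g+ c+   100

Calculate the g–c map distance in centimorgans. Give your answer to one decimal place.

The two most frequent classes, g+ c+ (100) and g c (115), are the parental types, so the F1 was g+ c+ / g c.
The recombinant classes are g+ c and g c+: 9 + 12 = 21.
Recombination frequency = 21/236 = 0.0890 ≈ 8.9%, i.e. 8.9 centimorgans.

8.9 centimorgans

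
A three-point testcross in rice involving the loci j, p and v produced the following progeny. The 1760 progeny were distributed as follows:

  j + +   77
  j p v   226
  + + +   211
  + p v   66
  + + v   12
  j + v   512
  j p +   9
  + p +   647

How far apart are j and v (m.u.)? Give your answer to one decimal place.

The two most frequent reciprocal classes, j + v and + p +, are the parental types, so the F1 was j + v / + p +.
The two rarest classes, + + v and j p +, are the double crossovers. Comparing them with the parentals, only the j allele has switched, so j is the middle locus and the order is v – j – p.
Crossovers in the v–j interval produce the single-crossover classes j + + and + p v (77 + 66 = 143) plus the double crossovers (21).
RF(v–j) = (143 + 21) / 1760 = 164/1760 = 0.0932 → 9.3 m.u.

9.3 m.u.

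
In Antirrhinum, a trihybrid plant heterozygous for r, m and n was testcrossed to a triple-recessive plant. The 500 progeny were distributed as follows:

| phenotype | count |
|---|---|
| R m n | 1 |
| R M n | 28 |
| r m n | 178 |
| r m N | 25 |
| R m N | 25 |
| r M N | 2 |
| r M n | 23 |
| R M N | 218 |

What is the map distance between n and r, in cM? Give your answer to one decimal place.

11.2 cM

The two most frequent reciprocal classes, R M N and r m n, are the parental types, so the F1 was R M N / r m n.
The two rarest classes, r M N and R m n, are the double crossovers. Comparing them with the parentals, only the r allele has switched, so r is the middle locus and the order is n – r – m.
Crossovers in the n–r interval produce the single-crossover classes R M n and r m N (28 + 25 = 53) plus the double crossovers (3).
RF(n–r) = (53 + 3) / 500 = 56/500 = 0.1120 → 11.2 cM.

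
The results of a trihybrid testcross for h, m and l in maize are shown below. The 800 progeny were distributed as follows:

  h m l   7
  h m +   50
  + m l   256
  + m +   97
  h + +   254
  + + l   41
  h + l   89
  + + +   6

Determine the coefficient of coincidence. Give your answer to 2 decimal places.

The two most frequent reciprocal classes, + m l and h + +, are the parental types, so the F1 was + m l / h + +.
The two rarest classes, h m l and + + +, are the double crossovers. Comparing them with the parentals, only the h allele has switched, so h is the middle locus and the order is m – h – l.
m–h: (91 + 13)/800 = 0.1300; h–l: (186 + 13)/800 = 0.2487.
Expected DCO frequency = 0.1300 × 0.2487 ≈ 0.03233; observed = 13/800 ≈ 0.01625.
Coefficient of coincidence = 0.01625/0.03233 ≈ 0.50.

0.50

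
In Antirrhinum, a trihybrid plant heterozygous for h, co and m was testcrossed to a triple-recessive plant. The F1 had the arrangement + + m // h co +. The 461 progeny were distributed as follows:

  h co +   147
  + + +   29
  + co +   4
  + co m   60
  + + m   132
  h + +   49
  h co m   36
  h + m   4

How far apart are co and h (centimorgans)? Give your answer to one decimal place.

25.4 centimorgans

The two rarest classes, h + m and + co +, are the double crossovers. Comparing them with the parentals, only the h allele has switched, so h is the middle locus and the order is co – h – m.
Crossovers in the co–h interval produce the single-crossover classes + co m and h + + (60 + 49 = 109) plus the double crossovers (8).
RF(co–h) = (109 + 8) / 461 = 117/461 = 0.2538 → 25.4 centimorgans.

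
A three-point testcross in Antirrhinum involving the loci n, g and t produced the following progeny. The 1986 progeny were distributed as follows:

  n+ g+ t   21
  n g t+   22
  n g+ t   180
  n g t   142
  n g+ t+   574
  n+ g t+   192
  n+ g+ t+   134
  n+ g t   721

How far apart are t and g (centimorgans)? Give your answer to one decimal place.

20.9 centimorgans

The two most frequent reciprocal classes, n g+ t+ and n+ g t, are the parental types, so the F1 was n g+ t+ / n+ g t.
The two rarest classes, n g t+ and n+ g+ t, are the double crossovers. Comparing them with the parentals, only the g allele has switched, so g is the middle locus and the order is t – g – n.
Crossovers in the t–g interval produce the single-crossover classes n g+ t and n+ g t+ (180 + 192 = 372) plus the double crossovers (43).
RF(t–g) = (372 + 43) / 1986 = 415/1986 = 0.2090 → 20.9 centimorgans.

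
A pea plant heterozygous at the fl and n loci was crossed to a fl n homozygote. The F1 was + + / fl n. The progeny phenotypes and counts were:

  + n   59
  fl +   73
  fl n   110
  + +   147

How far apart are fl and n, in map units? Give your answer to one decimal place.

The recombinant classes are + n and fl +: 59 + 73 = 132.
Recombination frequency = 132/389 = 0.3393 ≈ 33.9%, i.e. 33.9 map units.

33.9 map units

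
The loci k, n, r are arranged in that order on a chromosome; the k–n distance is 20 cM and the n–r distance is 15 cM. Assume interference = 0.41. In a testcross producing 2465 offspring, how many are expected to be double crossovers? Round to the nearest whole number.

Map distances give recombination frequencies of 0.200 and 0.150 for the two intervals.
With interference 0.41 (so coincidence = 0.59), expected double-crossover frequency = 0.200 × 0.150 × 0.59 = 0.01770.
Expected number = 0.01770 × 2465 = 43.63 ≈ 44.

44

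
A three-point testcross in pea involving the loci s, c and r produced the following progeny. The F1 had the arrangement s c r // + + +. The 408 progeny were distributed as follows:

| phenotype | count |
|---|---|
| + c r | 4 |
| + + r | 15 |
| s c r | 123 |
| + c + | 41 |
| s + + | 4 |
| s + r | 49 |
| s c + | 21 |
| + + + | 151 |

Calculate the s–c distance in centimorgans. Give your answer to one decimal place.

The two rarest classes, + c r and s + +, are the double crossovers. Comparing them with the parentals, only the s allele has switched, so s is the middle locus and the order is r – s – c.
Crossovers in the s–c interval produce the single-crossover classes s + r and + c + (49 + 41 = 90) plus the double crossovers (8).
RF(s–c) = (90 + 8) / 408 = 98/408 = 0.2402 → 24.0 centimorgans.

24.0 centimorgans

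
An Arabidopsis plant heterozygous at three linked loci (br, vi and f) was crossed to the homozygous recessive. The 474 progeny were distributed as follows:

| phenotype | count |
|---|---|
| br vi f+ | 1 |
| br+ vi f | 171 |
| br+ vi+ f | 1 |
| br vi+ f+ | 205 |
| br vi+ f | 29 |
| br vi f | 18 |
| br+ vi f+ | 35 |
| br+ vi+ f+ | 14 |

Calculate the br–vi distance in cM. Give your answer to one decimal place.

The two most frequent reciprocal classes, br+ vi f and br vi+ f+, are the parental types, so the F1 was br+ vi f / br vi+ f+.
The two rarest classes, br+ vi+ f and br vi f+, are the double crossovers. Comparing them with the parentals, only the vi allele has switched, so vi is the middle locus and the order is f – vi – br.
Crossovers in the vi–br interval produce the single-crossover classes br vi f and br+ vi+ f+ (18 + 14 = 32) plus the double crossovers (2).
RF(vi–br) = (32 + 2) / 474 = 34/474 = 0.0717 → 7.2 cM.

7.2 cM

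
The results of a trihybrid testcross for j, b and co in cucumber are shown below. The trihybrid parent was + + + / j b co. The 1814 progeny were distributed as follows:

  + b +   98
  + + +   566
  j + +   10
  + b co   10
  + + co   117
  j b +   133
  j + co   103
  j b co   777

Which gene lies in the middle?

The two rarest classes, j + + and + b co, are the double crossovers. Comparing them with the parentals, only the j allele has switched, so j is the middle locus and the order is b – j – co.

j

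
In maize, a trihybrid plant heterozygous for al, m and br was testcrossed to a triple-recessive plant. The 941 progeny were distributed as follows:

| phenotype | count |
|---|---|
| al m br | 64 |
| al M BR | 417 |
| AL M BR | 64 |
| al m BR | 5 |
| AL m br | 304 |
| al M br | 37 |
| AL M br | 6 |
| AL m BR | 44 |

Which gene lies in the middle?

m

The two most frequent reciprocal classes, al M BR and AL m br, are the parental types, so the F1 was al M BR / AL m br.
The two rarest classes, al m BR and AL M br, are the double crossovers. Comparing them with the parentals, only the m allele has switched, so m is the middle locus and the order is br – m – al.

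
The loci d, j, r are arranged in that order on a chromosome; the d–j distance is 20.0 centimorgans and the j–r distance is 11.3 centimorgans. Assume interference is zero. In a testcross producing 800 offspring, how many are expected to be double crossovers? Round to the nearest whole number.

Map distances give recombination frequencies of 0.200 and 0.113 for the two intervals.
With no interference, expected double-crossover frequency = 0.200 × 0.113 = 0.02260.
Expected number = 0.02260 × 800 = 18.08 ≈ 18.

18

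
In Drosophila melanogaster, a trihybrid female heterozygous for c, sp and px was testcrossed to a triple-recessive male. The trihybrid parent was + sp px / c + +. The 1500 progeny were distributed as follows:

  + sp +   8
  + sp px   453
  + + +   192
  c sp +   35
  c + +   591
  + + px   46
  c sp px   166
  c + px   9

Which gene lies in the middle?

The two rarest classes, + sp + and c + px, are the double crossovers. Comparing them with the parentals, only the px allele has switched, so px is the middle locus and the order is c – px – sp.

px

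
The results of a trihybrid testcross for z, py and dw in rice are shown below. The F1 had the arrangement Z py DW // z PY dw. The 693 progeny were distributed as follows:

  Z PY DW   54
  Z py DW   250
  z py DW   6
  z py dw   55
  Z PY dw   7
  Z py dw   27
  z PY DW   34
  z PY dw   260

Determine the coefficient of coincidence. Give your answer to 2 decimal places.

1.00

The two rarest classes, z py DW and Z PY dw, are the double crossovers. Comparing them with the parentals, only the z allele has switched, so z is the middle locus and the order is py – z – dw.
py–z: (109 + 13)/693 = 0.1760; z–dw: (61 + 13)/693 = 0.1068.
Expected DCO frequency = 0.1760 × 0.1068 ≈ 0.01880; observed = 13/693 ≈ 0.01876.
Coefficient of coincidence = 0.01876/0.01880 ≈ 1.00.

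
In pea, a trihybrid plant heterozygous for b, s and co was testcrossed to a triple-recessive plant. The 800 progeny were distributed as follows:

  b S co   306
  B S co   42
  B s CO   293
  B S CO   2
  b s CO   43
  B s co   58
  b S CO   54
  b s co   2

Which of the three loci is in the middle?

The two most frequent reciprocal classes, b S co and B s CO, are the parental types, so the F1 was b S co / B s CO.
The two rarest classes, b s co and B S CO, are the double crossovers. Comparing them with the parentals, only the s allele has switched, so s is the middle locus and the order is b – s – co.

s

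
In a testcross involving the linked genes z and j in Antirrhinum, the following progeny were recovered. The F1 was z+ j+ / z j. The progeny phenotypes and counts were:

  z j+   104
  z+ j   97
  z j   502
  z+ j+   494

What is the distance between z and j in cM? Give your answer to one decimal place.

16.8 cM

The recombinant classes are z+ j and z j+: 97 + 104 = 201.
Recombination frequency = 201/1197 = 0.1679 ≈ 16.8%, i.e. 16.8 cM.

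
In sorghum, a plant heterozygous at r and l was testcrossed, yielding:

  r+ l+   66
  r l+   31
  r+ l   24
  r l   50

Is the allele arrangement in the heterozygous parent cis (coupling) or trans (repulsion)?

cis

The two most frequent classes are r+ l+ (66) and r l (50); these are the parental (non-recombinant) types.
So the F1 carried r+ l+ on one chromosome and r l on the other — the recessive alleles are on the same chromosome (cis / coupling).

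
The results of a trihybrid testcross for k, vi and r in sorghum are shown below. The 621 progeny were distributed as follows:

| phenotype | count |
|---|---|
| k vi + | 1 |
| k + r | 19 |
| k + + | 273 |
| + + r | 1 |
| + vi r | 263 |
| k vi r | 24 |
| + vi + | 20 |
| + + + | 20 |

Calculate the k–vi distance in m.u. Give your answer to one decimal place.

7.4 m.u.

The two most frequent reciprocal classes, k + + and + vi r, are the parental types, so the F1 was k + + / + vi r.
The two rarest classes, k vi + and + + r, are the double crossovers. Comparing them with the parentals, only the vi allele has switched, so vi is the middle locus and the order is r – vi – k.
Crossovers in the vi–k interval produce the single-crossover classes + + + and k vi r (20 + 24 = 44) plus the double crossovers (2).
RF(vi–k) = (44 + 2) / 621 = 46/621 = 0.0741 → 7.4 m.u.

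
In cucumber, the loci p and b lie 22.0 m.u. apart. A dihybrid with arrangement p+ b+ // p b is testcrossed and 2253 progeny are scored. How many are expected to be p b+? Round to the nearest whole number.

248

A map distance of 22.0 m.u. corresponds to a recombination frequency of 0.220.
The F1 is p+ b+ / p b, so p b+ is a recombinant gamete class with expected frequency r/2 = 0.220/2 = 0.1100.
Expected number = 0.1100 × 2253 = 247.83 ≈ 248.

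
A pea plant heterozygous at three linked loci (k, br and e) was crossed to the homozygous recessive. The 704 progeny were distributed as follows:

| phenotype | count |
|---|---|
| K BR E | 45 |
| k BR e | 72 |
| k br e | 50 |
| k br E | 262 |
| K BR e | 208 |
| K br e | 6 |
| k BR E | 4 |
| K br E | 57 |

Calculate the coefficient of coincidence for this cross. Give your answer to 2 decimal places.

0.48

The two most frequent reciprocal classes, k br E and K BR e, are the parental types, so the F1 was k br E / K BR e.
The two rarest classes, k BR E and K br e, are the double crossovers. Comparing them with the parentals, only the br allele has switched, so br is the middle locus and the order is k – br – e.
k–br: (129 + 10)/704 = 0.1974; br–e: (95 + 10)/704 = 0.1491.
Expected DCO frequency = 0.1974 × 0.1491 ≈ 0.02943; observed = 10/704 ≈ 0.01420.
Coefficient of coincidence = 0.01420/0.02943 ≈ 0.48.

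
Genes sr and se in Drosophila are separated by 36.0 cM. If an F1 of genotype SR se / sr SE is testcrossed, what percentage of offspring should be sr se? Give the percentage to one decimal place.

18.0%

A map distance of 36.0 cM corresponds to a recombination frequency of 0.360.
The F1 is SR se / sr SE, so sr se is a recombinant gamete class with expected frequency r/2 = 0.360/2 = 0.1800.
That is 0.1800 = 18.0% of the progeny.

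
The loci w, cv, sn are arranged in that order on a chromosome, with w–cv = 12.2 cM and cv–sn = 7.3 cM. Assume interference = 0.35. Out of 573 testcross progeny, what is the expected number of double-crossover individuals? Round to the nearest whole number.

Map distances give recombination frequencies of 0.122 and 0.073 for the two intervals.
With interference 0.35 (so coincidence = 0.65), expected double-crossover frequency = 0.122 × 0.073 × 0.65 = 0.00579.
Expected number = 0.00579 × 573 = 3.32 ≈ 3.

3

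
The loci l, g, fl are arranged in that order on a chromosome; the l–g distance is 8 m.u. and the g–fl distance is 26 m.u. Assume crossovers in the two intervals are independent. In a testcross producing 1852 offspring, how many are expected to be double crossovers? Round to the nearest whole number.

Map distances give recombination frequencies of 0.080 and 0.260 for the two intervals.
With no interference, expected double-crossover frequency = 0.080 × 0.260 = 0.02080.
Expected number = 0.02080 × 1852 = 38.52 ≈ 39.

39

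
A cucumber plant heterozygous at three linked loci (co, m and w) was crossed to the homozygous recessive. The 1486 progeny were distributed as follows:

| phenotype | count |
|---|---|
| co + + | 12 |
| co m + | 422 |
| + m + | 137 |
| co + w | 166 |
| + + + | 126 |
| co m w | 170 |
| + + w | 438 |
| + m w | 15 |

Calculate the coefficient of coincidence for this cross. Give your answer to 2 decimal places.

The two most frequent reciprocal classes, + + w and co m +, are the parental types, so the F1 was + + w / co m +.
The two rarest classes, + m w and co + +, are the double crossovers. Comparing them with the parentals, only the m allele has switched, so m is the middle locus and the order is w – m – co.
w–m: (296 + 27)/1486 = 0.2174; m–co: (303 + 27)/1486 = 0.2221.
Expected DCO frequency = 0.2174 × 0.2221 ≈ 0.04828; observed = 27/1486 ≈ 0.01817.
Coefficient of coincidence = 0.01817/0.04828 ≈ 0.38.

0.38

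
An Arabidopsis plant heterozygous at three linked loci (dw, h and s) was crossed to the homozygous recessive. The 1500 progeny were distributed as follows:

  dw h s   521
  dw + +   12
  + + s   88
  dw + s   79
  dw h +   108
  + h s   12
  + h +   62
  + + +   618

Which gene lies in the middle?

The two most frequent reciprocal classes, dw h s and + + +, are the parental types, so the F1 was dw h s / + + +.
The two rarest classes, + h s and dw + +, are the double crossovers. Comparing them with the parentals, only the dw allele has switched, so dw is the middle locus and the order is s – dw – h.

dw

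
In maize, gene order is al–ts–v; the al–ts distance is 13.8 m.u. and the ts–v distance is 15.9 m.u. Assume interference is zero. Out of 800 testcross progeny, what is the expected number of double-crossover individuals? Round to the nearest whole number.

18

Map distances give recombination frequencies of 0.138 and 0.159 for the two intervals.
With no interference, expected double-crossover frequency = 0.138 × 0.159 = 0.02194.
Expected number = 0.02194 × 800 = 17.55 ≈ 18.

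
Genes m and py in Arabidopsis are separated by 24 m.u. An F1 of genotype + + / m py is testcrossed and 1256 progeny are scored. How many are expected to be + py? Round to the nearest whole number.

A map distance of 24 m.u. corresponds to a recombination frequency of 0.240.
The F1 is + + / m py, so + py is a recombinant gamete class with expected frequency r/2 = 0.240/2 = 0.1200.
Expected number = 0.1200 × 1256 = 150.72 ≈ 151.

151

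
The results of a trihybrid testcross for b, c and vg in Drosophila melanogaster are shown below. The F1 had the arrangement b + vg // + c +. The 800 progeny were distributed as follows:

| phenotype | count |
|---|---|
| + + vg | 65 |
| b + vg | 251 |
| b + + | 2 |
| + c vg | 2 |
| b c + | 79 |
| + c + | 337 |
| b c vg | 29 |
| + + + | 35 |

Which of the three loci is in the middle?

vg

The two rarest classes, b + + and + c vg, are the double crossovers. Comparing them with the parentals, only the vg allele has switched, so vg is the middle locus and the order is c – vg – b.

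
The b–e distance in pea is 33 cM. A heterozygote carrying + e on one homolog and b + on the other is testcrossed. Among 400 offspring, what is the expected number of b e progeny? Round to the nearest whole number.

A map distance of 33 cM corresponds to a recombination frequency of 0.330.
The F1 is + e / b +, so b e is a recombinant gamete class with expected frequency r/2 = 0.330/2 = 0.1650.
Expected number = 0.1650 × 400 = 66.00 ≈ 66.

66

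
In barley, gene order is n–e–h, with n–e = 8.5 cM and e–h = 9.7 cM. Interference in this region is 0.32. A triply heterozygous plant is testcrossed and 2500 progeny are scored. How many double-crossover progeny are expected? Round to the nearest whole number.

Map distances give recombination frequencies of 0.085 and 0.097 for the two intervals.
With interference 0.32 (so coincidence = 0.68), expected double-crossover frequency = 0.085 × 0.097 × 0.68 = 0.00561.
Expected number = 0.00561 × 2500 = 14.02 ≈ 14.

14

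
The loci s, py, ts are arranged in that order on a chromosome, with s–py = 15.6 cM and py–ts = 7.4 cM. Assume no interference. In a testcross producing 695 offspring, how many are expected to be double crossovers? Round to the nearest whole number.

8

Map distances give recombination frequencies of 0.156 and 0.074 for the two intervals.
With no interference, expected double-crossover frequency = 0.156 × 0.074 = 0.01154.
Expected number = 0.01154 × 695 = 8.02 ≈ 8.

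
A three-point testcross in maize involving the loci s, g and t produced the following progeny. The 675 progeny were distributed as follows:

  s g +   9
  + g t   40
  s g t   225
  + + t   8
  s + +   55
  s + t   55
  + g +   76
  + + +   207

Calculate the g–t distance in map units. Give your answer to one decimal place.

The two most frequent reciprocal classes, s g t and + + +, are the parental types, so the F1 was s g t / + + +.
The two rarest classes, s g + and + + t, are the double crossovers. Comparing them with the parentals, only the t allele has switched, so t is the middle locus and the order is s – t – g.
Crossovers in the t–g interval produce the single-crossover classes s + t and + g + (55 + 76 = 131) plus the double crossovers (17).
RF(t–g) = (131 + 17) / 675 = 148/675 = 0.2193 → 21.9 map units.

21.9 map units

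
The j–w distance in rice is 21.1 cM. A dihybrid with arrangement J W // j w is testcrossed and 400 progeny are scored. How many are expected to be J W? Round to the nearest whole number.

A map distance of 21.1 cM corresponds to a recombination frequency of 0.211.
The F1 is J W / j w, so J W is a parental gamete class with expected frequency (1 − r)/2 = 0.789/2 = 0.3945.
Expected number = 0.3945 × 400 = 157.80 ≈ 158.

158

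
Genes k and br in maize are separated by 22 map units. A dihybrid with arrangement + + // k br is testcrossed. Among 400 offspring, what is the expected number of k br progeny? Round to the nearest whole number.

A map distance of 22 map units corresponds to a recombination frequency of 0.220.
The F1 is + + / k br, so k br is a parental gamete class with expected frequency (1 − r)/2 = 0.780/2 = 0.3900.
Expected number = 0.3900 × 400 = 156.00 ≈ 156.

156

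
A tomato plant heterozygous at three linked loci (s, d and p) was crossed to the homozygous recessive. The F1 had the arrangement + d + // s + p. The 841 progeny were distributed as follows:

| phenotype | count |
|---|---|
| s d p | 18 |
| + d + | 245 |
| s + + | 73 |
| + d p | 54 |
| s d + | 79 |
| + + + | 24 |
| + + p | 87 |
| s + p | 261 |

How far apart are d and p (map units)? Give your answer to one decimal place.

The two rarest classes, + + + and s d p, are the double crossovers. Comparing them with the parentals, only the d allele has switched, so d is the middle locus and the order is p – d – s.
Crossovers in the p–d interval produce the single-crossover classes + d p and s + + (54 + 73 = 127) plus the double crossovers (42).
RF(p–d) = (127 + 42) / 841 = 169/841 = 0.2010 → 20.1 map units.

20.1 map units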